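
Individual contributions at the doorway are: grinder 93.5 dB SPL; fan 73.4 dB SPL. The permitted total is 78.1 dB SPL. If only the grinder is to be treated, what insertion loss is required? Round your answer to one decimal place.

17.2 dB

Fixed contribution from the other source: Σ 10^(L/10) = 10^(73.4/10) = 2.188e+07 (73.40 dB SPL).
To meet 78.1 dB SPL overall, the treated grinder may contribute at most 10^(78.1/10) − 2.188e+07 = 4.269e+07, i.e. 76.30 dB SPL.
So the grinder must be reduced from 93.5 to 76.30 dB SPL: IL = 17.20 dB.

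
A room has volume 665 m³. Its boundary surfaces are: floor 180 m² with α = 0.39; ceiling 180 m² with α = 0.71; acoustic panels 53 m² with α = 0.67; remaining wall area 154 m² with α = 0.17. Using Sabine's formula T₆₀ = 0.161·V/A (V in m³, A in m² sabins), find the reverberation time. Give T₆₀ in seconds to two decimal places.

0.41 s

A = Σ Sᵢαᵢ = 180·0.39 + 180·0.71 + 53·0.67 + 154·0.17 = 259.69 m².
T₆₀ = 0.161·V/A = 0.161·665/259.69 = 0.412 s.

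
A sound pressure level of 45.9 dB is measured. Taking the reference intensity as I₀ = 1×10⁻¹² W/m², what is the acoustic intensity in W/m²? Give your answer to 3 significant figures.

I/I₀ = 10^(45.9/10) = 3.89e+04, so I = 3.89e+04 × 10⁻¹² W/m².

3.89e-08 W/m²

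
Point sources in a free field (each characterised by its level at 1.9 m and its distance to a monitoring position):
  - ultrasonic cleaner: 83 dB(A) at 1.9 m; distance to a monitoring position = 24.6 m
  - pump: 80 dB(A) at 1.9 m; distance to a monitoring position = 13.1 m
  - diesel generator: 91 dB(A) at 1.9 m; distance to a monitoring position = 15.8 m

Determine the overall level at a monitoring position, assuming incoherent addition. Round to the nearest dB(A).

Apply inverse-square spreading to bring every level to the receiver, then sum 10^(L/10).
ultrasonic cleaner: 83 − 20·log₁₀(24.6/1.9) = 83 − 22.24 = 60.76 dB(A).
pump: 80 − 20·log₁₀(13.1/1.9) = 80 − 16.77 = 63.23 dB(A).
diesel generator: 91 − 20·log₁₀(15.8/1.9) = 91 − 18.40 = 72.60 dB(A).
Σ 10^(L/10) = 2.150e+07 → L_total = 10·log₁₀(2.150e+07) = 73.32 dB(A).

73 dB(A)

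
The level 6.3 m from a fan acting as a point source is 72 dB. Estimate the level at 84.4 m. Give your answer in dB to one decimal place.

49.5 dB

For a point source, L₂ = L₁ − 20·log₁₀(r₂/r₁).
L₂ = 72 − 20·log₁₀(84.4/6.3) = 72 − 22.540 = 49.46 dB.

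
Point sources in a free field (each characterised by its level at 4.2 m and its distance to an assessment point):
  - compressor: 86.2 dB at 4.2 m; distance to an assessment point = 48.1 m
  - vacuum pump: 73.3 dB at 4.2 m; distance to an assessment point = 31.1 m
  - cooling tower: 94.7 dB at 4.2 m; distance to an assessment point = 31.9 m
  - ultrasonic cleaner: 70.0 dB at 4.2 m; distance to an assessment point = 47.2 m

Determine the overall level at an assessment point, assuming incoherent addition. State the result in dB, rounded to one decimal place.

77.4 dB

Propagate each source to the receiver with L = L_ref − 20·log₁₀(r/r_ref), then add intensities.
compressor: 86.2 − 20·log₁₀(48.1/4.2) = 86.2 − 21.18 = 65.02 dB.
vacuum pump: 73.3 − 20·log₁₀(31.1/4.2) = 73.3 − 17.39 = 55.91 dB.
cooling tower: 94.7 − 20·log₁₀(31.9/4.2) = 94.7 − 17.61 = 77.09 dB.
ultrasonic cleaner: 70.0 − 20·log₁₀(47.2/4.2) = 70.0 − 21.01 = 48.99 dB.
Σ 10^(L/10) = 5.481e+07 → L_total = 10·log₁₀(5.481e+07) = 77.39 dB.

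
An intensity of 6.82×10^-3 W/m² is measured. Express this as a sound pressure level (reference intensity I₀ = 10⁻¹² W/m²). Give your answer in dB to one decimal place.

98.3 dB

Dividing by I₀ shifts the exponent by 12: I/I₀ = 6.82×10^9.
L = 10·(0.8338 + 9) = 98.34 dB.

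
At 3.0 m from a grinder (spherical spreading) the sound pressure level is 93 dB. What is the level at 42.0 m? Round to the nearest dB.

70 dB

Spherical spreading from a point source gives a 20·log₁₀(r₂/r₁) drop.
L₂ = 93 − 20·log₁₀(42.0/3.0) = 93 − 22.923 = 70.08 dB.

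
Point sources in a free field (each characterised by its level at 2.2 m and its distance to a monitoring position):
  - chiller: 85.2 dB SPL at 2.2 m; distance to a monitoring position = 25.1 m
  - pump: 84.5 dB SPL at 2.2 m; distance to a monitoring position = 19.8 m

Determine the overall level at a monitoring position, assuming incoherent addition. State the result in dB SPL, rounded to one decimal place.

First find each source's level at the receiver (point-source: −20·log₁₀(r/r_ref)), then combine on an intensity basis.
chiller: 85.2 − 20·log₁₀(25.1/2.2) = 85.2 − 21.15 = 64.05 dB SPL.
pump: 84.5 − 20·log₁₀(19.8/2.2) = 84.5 − 19.08 = 65.42 dB SPL.
Σ 10^(L/10) = 6.023e+06 → L_total = 10·log₁₀(6.023e+06) = 67.80 dB SPL.

67.8 dB SPL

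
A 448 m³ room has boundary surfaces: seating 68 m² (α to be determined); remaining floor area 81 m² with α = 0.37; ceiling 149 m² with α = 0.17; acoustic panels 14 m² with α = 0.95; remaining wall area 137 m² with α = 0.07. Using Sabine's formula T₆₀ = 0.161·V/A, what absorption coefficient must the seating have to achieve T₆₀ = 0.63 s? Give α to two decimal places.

From T₆₀ = 0.161·V/A, the target T₆₀ = 0.63 s needs A = 0.161·448/0.63 = 114.49 m².
Absorption from the other surfaces = 81·0.37 + 149·0.17 + 14·0.95 + 137·0.07 = 78.19 m², so the seating must supply 36.30 m² over 68 m².
α = 36.30/68 = 0.534.

0.53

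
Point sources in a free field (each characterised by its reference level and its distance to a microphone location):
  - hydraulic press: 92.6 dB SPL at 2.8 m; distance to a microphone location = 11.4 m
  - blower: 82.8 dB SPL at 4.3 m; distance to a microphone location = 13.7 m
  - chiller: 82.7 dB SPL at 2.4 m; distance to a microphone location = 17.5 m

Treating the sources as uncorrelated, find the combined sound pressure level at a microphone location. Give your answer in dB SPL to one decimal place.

Apply inverse-square spreading to bring every level to the receiver, then sum 10^(L/10).
hydraulic press: 92.6 − 20·log₁₀(11.4/2.8) = 92.6 − 12.19 = 80.41 dB SPL.
blower: 82.8 − 20·log₁₀(13.7/4.3) = 82.8 − 10.07 = 72.73 dB SPL.
chiller: 82.7 − 20·log₁₀(17.5/2.4) = 82.7 − 17.26 = 65.44 dB SPL.
Σ 10^(L/10) = 1.320e+08 → L_total = 10·log₁₀(1.320e+08) = 81.21 dB SPL.

81.2 dB SPL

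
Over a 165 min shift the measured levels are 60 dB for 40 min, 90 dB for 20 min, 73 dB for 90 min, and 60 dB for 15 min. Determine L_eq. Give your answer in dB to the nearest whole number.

81 dB

The energy average is taken in the linear domain: L_eq = 10·log₁₀[(Σ tᵢ·10^(Lᵢ/10))/T], T = 165 min.
Σ tᵢ·10^(Lᵢ/10) = 40·10^(60/10) + 20·10^(90/10) + 90·10^(73/10) + 15·10^(60/10) = 2.185e+10.
L_eq = 10·log₁₀(2.185e+10/165) = 81.22 dB.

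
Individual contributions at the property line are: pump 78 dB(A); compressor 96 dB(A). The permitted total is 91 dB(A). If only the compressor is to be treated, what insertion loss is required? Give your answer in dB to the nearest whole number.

Everything except the compressor sums to 10^(78/10) = 6.310e+07 in linear terms, 78.00 dB(A).
To meet 91 dB(A) overall, the treated compressor may contribute at most 10^(91/10) − 6.310e+07 = 1.196e+09, i.e. 90.78 dB(A).
So the compressor must be reduced from 96 to 90.78 dB(A): IL = 5.22 dB.

5 dB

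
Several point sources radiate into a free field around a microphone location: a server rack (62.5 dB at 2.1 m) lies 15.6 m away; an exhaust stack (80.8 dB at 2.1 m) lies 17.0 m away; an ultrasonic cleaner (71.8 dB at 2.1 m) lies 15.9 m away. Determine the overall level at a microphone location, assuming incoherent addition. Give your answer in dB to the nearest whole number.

63 dB

Propagate each source to the receiver with L = L_ref − 20·log₁₀(r/r_ref), then add intensities.
server rack: 62.5 − 20·log₁₀(15.6/2.1) = 62.5 − 17.42 = 45.08 dB.
exhaust stack: 80.8 − 20·log₁₀(17.0/2.1) = 80.8 − 18.16 = 62.64 dB.
ultrasonic cleaner: 71.8 − 20·log₁₀(15.9/2.1) = 71.8 − 17.58 = 54.22 dB.
Σ 10^(L/10) = 2.131e+06 → L_total = 10·log₁₀(2.131e+06) = 63.29 dB.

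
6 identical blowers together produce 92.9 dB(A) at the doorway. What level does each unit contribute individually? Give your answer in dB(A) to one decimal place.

85.1 dB(A)

For N identical incoherent sources L_total = L₁ + 10·log₁₀ N, so L₁ = 92.9 − 10·log₁₀(6) = 92.9 − 7.782.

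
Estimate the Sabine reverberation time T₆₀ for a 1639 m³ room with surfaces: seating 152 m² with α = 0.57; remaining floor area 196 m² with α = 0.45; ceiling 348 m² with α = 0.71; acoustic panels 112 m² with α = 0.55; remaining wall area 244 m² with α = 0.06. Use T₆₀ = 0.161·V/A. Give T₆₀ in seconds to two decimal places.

0.53 s

A = Σ Sᵢαᵢ = 152·0.57 + 196·0.45 + 348·0.71 + 112·0.55 + 244·0.06 = 498.16 m².
T₆₀ = 0.161 × 1639 / 498.16 = 0.530 s.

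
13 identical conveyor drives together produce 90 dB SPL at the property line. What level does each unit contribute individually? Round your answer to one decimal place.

13 equal contributions raise the level by 10·log₁₀ 13 = 11.139 dB, so each unit alone gives 90 − 11.139.

78.9 dB SPL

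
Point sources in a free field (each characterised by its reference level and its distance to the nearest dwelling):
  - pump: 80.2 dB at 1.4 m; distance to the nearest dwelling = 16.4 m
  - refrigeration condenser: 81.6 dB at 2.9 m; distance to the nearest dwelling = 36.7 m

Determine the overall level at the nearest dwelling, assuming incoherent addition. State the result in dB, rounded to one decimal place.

Propagate each source to the receiver with L = L_ref − 20·log₁₀(r/r_ref), then add intensities.
pump: 80.2 − 20·log₁₀(16.4/1.4) = 80.2 − 21.37 = 58.83 dB.
refrigeration condenser: 81.6 − 20·log₁₀(36.7/2.9) = 81.6 − 22.05 = 59.55 dB.
Σ 10^(L/10) = 1.666e+06 → L_total = 10·log₁₀(1.666e+06) = 62.22 dB.

62.2 dB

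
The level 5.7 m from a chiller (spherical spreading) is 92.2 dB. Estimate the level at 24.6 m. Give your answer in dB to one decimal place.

Point-source attenuation: ΔL = 20·log₁₀(r₂/r₁) = 20·log₁₀(24.6/5.7) = 12.701 dB.
L₂ = 92.2 − 20·log₁₀(24.6/5.7) = 92.2 − 12.701 = 79.50 dB.

79.5 dB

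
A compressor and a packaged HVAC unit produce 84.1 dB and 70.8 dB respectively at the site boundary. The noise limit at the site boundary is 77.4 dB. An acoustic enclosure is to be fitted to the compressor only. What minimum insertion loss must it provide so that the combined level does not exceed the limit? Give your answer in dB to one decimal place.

7.8 dB

Everything except the compressor sums to 10^(70.8/10) = 1.202e+07 in linear terms, 70.80 dB.
To meet 77.4 dB overall, the treated compressor may contribute at most 10^(77.4/10) − 1.202e+07 = 4.293e+07, i.e. 76.33 dB.
So the compressor must be reduced from 84.1 to 76.33 dB: IL = 7.77 dB.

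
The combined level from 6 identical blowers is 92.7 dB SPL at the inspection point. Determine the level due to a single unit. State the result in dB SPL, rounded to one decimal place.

For N identical incoherent sources L_total = L₁ + 10·log₁₀ N, so L₁ = 92.7 − 10·log₁₀(6) = 92.7 − 7.782.

84.9 dB SPL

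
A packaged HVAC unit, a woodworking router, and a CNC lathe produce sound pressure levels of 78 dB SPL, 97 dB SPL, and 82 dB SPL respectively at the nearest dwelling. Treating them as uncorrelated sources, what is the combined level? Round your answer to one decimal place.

Incoherent sources combine by intensity addition: L_total = 10·log₁₀(Σ 10^(L_i/10)).
Σ 10^(L/10) = 10^(78/10) + 10^(97/10) + 10^(82/10) = 5.233e+09.
L_total = 10·log₁₀(5.233e+09) = 97.19 dB SPL.

97.2 dB SPL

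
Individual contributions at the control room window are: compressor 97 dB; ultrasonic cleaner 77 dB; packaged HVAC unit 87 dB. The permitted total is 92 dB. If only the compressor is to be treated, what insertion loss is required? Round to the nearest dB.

Fixed contribution from the other sources: Σ 10^(L/10) = 10^(77/10) + 10^(87/10) = 5.513e+08 (87.41 dB).
The limit corresponds to 10^(92/10) = 1.585e+09; subtracting the fixed part leaves 1.034e+09 for the compressor, i.e. 90.14 dB.
Required insertion loss = 97 − 90.14 = 6.86 dB.

7 dB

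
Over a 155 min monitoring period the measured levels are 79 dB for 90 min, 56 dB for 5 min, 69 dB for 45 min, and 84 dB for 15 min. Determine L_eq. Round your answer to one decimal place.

78.6 dB

Weight each interval's intensity by its duration and average over T = 155 min:
Σ tᵢ·10^(Lᵢ/10) = 90·10^(79/10) + 5·10^(56/10) + 45·10^(69/10) + 15·10^(84/10) = 1.128e+10.
L_eq = 10·log₁₀(1.128e+10/155) = 78.62 dB.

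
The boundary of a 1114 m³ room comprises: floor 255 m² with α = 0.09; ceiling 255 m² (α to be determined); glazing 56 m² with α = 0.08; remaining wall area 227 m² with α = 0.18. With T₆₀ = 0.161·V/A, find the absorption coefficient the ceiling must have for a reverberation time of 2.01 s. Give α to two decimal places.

0.08

From T₆₀ = 0.161·V/A, the target T₆₀ = 2.01 s needs A = 0.161·1114/2.01 = 89.23 m².
Absorption from the other surfaces = 255·0.09 + 56·0.08 + 227·0.18 = 68.29 m², so the ceiling must supply 20.94 m² over 255 m².
α = 20.94/255 = 0.082.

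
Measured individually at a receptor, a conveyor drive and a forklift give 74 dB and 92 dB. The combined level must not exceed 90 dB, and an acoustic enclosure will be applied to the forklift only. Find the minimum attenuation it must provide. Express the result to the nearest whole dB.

Fixed contribution from the other source: Σ 10^(L/10) = 10^(74/10) = 2.512e+07 (74.00 dB).
To meet 90 dB overall, the treated forklift may contribute at most 10^(90/10) − 2.512e+07 = 9.749e+08, i.e. 89.89 dB.
So the forklift must be reduced from 92 to 89.89 dB: IL = 2.11 dB.

2 dB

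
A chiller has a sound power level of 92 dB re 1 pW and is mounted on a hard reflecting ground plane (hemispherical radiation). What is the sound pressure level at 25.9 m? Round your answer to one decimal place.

55.8 dB

L_p = L_w − 10·log₁₀(2π·r²) with r = 25.9 m.
2π·r² = 4215 m², 10·log₁₀ of that is 36.248 dB.
L_p = 92 − 36.248 = 55.75 dB.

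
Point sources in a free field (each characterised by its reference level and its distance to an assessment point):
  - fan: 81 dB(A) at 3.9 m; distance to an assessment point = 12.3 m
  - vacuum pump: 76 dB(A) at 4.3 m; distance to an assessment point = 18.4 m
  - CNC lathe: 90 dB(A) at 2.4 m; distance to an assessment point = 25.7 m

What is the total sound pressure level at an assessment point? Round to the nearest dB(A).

Apply inverse-square spreading to bring every level to the receiver, then sum 10^(L/10).
fan: 81 − 20·log₁₀(12.3/3.9) = 81 − 9.98 = 71.02 dB(A).
vacuum pump: 76 − 20·log₁₀(18.4/4.3) = 76 − 12.63 = 63.37 dB(A).
CNC lathe: 90 − 20·log₁₀(25.7/2.4) = 90 − 20.59 = 69.41 dB(A).
Σ 10^(L/10) = 2.355e+07 → L_total = 10·log₁₀(2.355e+07) = 73.72 dB(A).

74 dB(A)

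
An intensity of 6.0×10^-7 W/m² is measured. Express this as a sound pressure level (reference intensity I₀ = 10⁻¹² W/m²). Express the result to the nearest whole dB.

58 dB

Dividing by I₀ shifts the exponent by 12: I/I₀ = 6.0×10^5.
L = 10·(0.7782 + 5) = 57.78 dB.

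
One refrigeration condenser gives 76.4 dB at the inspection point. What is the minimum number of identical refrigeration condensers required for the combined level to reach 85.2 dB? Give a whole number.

Need L₁ + 10·log₁₀ N ≥ 85.2, i.e. log₁₀ N ≥ 0.88.
N ≥ 10^(8.8/10) = 7.586, so N = 8.

8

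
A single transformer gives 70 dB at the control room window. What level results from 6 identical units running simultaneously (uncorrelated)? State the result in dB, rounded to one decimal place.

L_total = L₁ + 10·log₁₀ N for N identical incoherent sources.
L_total = 70 + 10·log₁₀(6) = 70 + 7.782 = 77.78 dB.

77.8 dB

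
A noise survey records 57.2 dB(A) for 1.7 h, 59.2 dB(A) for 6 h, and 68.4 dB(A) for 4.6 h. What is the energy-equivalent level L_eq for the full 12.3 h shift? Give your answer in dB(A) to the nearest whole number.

L_eq = 10·log₁₀[(1/T)·Σ tᵢ·10^(Lᵢ/10)] with T = 12.3 h.
Σ tᵢ·10^(Lᵢ/10) = 1.7·10^(57.2/10) + 6·10^(59.2/10) + 4.6·10^(68.4/10) = 3.771e+07.
L_eq = 10·log₁₀(3.771e+07/12.3) = 64.87 dB(A).

65 dB(A)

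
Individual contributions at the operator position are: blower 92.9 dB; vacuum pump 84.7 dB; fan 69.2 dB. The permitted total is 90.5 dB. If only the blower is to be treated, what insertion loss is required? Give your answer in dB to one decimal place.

The untreated sources together contribute 10^(84.7/10) + 10^(69.2/10) = 3.034e+08, i.e. 84.82 dB.
To meet 90.5 dB overall, the treated blower may contribute at most 10^(90.5/10) − 3.034e+08 = 8.186e+08, i.e. 89.13 dB.
So the blower must be reduced from 92.9 to 89.13 dB: IL = 3.77 dB.

3.8 dB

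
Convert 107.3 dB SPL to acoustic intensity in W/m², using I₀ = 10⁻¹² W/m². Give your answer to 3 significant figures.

0.0537 W/m²

L = 10·log₁₀(I/I₀) ⇒ I = I₀·10^(L/10) = 10⁻¹² × 10^10.73.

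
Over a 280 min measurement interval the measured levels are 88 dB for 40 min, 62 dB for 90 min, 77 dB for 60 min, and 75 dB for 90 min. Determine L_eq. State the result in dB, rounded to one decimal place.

L_eq = 10·log₁₀[(1/T)·Σ tᵢ·10^(Lᵢ/10)] with T = 280 min.
Σ tᵢ·10^(Lᵢ/10) = 40·10^(88/10) + 90·10^(62/10) + 60·10^(77/10) + 90·10^(75/10) = 3.123e+10.
L_eq = 10·log₁₀(3.123e+10/280) = 80.47 dB.

80.5 dB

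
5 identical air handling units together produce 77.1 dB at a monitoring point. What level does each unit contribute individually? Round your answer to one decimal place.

Dividing the total intensity by 5 lowers the level by 10·log₁₀ 5 = 6.990 dB: L₁ = 77.1 − 6.990.

70.1 dB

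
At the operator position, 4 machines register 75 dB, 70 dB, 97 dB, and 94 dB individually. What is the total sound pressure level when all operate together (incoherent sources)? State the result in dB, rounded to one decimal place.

98.8 dB

For uncorrelated sources the intensities add, so convert each level to linear form, sum, and take 10·log₁₀ of the total.
Σ 10^(L/10) = 10^(75/10) + 10^(70/10) + 10^(97/10) + 10^(94/10) = 7.565e+09.
L_total = 10·log₁₀(7.565e+09) = 98.79 dB.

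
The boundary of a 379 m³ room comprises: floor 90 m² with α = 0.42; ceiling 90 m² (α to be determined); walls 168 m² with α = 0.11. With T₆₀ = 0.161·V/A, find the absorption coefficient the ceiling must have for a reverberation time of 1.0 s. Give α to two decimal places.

0.05

Required total absorption A = 0.161·379/1.0 = 61.02 m².
Absorption from the other surfaces = 90·0.42 + 168·0.11 = 56.28 m², so the ceiling must supply 4.74 m² over 90 m².
α = 4.74/90 = 0.053.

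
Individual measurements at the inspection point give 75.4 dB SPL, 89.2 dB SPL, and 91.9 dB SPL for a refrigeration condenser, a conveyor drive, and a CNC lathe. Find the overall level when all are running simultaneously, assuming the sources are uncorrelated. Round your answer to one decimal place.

93.8 dB SPL

For uncorrelated sources the intensities add, so convert each level to linear form, sum, and take 10·log₁₀ of the total.
Σ 10^(L/10) = 10^(75.4/10) + 10^(89.2/10) + 10^(91.9/10) = 2.415e+09.
L_total = 10·log₁₀(2.415e+09) = 93.83 dB SPL.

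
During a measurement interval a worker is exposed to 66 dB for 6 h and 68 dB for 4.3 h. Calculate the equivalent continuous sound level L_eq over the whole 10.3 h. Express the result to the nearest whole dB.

67 dB

The energy average is taken in the linear domain: L_eq = 10·log₁₀[(Σ tᵢ·10^(Lᵢ/10))/T], T = 10.3 h.
Σ tᵢ·10^(Lᵢ/10) = 6·10^(66/10) + 4.3·10^(68/10) = 5.102e+07.
L_eq = 10·log₁₀(5.102e+07/10.3) = 66.95 dB.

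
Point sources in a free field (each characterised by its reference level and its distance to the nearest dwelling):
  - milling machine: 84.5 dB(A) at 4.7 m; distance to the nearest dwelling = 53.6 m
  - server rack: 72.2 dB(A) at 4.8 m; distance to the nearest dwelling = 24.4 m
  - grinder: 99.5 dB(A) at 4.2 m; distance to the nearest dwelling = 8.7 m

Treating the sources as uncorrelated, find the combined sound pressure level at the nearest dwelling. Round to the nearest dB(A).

93 dB(A)

Apply inverse-square spreading to bring every level to the receiver, then sum 10^(L/10).
milling machine: 84.5 − 20·log₁₀(53.6/4.7) = 84.5 − 21.14 = 63.36 dB(A).
server rack: 72.2 − 20·log₁₀(24.4/4.8) = 72.2 − 14.12 = 58.08 dB(A).
grinder: 99.5 − 20·log₁₀(8.7/4.2) = 99.5 − 6.33 = 93.17 dB(A).
Σ 10^(L/10) = 2.080e+09 → L_total = 10·log₁₀(2.080e+09) = 93.18 dB(A).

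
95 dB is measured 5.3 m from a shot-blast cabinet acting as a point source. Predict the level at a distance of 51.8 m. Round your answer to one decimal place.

75.2 dB

Spherical spreading from a point source gives a 20·log₁₀(r₂/r₁) drop.
L₂ = 95 − 20·log₁₀(51.8/5.3) = 95 − 19.801 = 75.20 dB.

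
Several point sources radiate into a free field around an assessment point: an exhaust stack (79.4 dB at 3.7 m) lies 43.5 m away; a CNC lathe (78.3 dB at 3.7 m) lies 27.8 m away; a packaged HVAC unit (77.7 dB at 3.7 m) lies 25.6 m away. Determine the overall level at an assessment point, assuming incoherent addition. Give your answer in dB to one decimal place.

64.9 dB

First find each source's level at the receiver (point-source: −20·log₁₀(r/r_ref)), then combine on an intensity basis.
exhaust stack: 79.4 − 20·log₁₀(43.5/3.7) = 79.4 − 21.41 = 57.99 dB.
CNC lathe: 78.3 − 20·log₁₀(27.8/3.7) = 78.3 − 17.52 = 60.78 dB.
packaged HVAC unit: 77.7 − 20·log₁₀(25.6/3.7) = 77.7 − 16.80 = 60.90 dB.
Σ 10^(L/10) = 3.058e+06 → L_total = 10·log₁₀(3.058e+06) = 64.85 dB.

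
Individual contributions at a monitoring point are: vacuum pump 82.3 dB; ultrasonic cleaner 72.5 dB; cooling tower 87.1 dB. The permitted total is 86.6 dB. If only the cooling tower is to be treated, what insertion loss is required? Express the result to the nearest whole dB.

The untreated sources together contribute 10^(82.3/10) + 10^(72.5/10) = 1.876e+08, i.e. 82.73 dB.
The limit corresponds to 10^(86.6/10) = 4.571e+08; subtracting the fixed part leaves 2.695e+08 for the cooling tower, i.e. 84.31 dB.
So the cooling tower must be reduced from 87.1 to 84.31 dB: IL = 2.79 dB.

3 dB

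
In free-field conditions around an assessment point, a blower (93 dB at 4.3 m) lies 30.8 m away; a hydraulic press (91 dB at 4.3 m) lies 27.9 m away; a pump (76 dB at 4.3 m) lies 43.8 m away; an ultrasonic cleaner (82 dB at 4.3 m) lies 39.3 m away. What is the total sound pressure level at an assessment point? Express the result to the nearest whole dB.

Apply inverse-square spreading to bring every level to the receiver, then sum 10^(L/10).
blower: 93 − 20·log₁₀(30.8/4.3) = 93 − 17.10 = 75.90 dB.
hydraulic press: 91 − 20·log₁₀(27.9/4.3) = 91 − 16.24 = 74.76 dB.
pump: 76 − 20·log₁₀(43.8/4.3) = 76 − 20.16 = 55.84 dB.
ultrasonic cleaner: 82 − 20·log₁₀(39.3/4.3) = 82 − 19.22 = 62.78 dB.
Σ 10^(L/10) = 7.107e+07 → L_total = 10·log₁₀(7.107e+07) = 78.52 dB.

79 dB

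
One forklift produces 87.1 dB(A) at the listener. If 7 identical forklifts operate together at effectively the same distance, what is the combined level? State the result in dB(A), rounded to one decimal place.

L_total = L₁ + 10·log₁₀ N for N identical incoherent sources.
L_total = 87.1 + 10·log₁₀(7) = 87.1 + 8.451 = 95.55 dB(A).

95.6 dB(A)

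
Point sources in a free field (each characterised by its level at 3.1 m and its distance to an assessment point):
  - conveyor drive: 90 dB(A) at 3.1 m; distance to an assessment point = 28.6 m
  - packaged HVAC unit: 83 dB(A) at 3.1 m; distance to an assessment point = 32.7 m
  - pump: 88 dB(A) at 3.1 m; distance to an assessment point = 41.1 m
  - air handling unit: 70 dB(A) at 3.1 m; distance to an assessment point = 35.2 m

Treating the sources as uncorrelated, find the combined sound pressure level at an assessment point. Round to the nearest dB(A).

72 dB(A)

Propagate each source to the receiver with L = L_ref − 20·log₁₀(r/r_ref), then add intensities.
conveyor drive: 90 − 20·log₁₀(28.6/3.1) = 90 − 19.30 = 70.70 dB(A).
packaged HVAC unit: 83 − 20·log₁₀(32.7/3.1) = 83 − 20.46 = 62.54 dB(A).
pump: 88 − 20·log₁₀(41.1/3.1) = 88 − 22.45 = 65.55 dB(A).
air handling unit: 70 − 20·log₁₀(35.2/3.1) = 70 − 21.10 = 48.90 dB(A).
Σ 10^(L/10) = 1.721e+07 → L_total = 10·log₁₀(1.721e+07) = 72.36 dB(A).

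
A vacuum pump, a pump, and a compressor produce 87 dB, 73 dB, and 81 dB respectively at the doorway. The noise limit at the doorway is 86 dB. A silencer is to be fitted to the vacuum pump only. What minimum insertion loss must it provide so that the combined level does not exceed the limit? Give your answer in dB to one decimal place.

Fixed contribution from the other sources: Σ 10^(L/10) = 10^(73/10) + 10^(81/10) = 1.458e+08 (81.64 dB).
The limit corresponds to 10^(86/10) = 3.981e+08; subtracting the fixed part leaves 2.523e+08 for the vacuum pump, i.e. 84.02 dB.
So the vacuum pump must be reduced from 87 to 84.02 dB: IL = 2.98 dB.

3.0 dB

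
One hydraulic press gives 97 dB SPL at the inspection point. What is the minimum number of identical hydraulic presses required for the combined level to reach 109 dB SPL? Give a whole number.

16

The shortfall is 109 − 97 = 12.0 dB, and N units add 10·log₁₀ N, so need 10·log₁₀ N ≥ 12.0.
N ≥ 10^(12.0/10) = 15.849, so N = 16.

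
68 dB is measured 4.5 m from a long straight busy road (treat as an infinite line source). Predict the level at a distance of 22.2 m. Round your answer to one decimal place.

Cylindrical spreading from a line source gives a 10·log₁₀(r₂/r₁) drop.
L₂ = 68 − 10·log₁₀(22.2/4.5) = 68 − 6.931 = 61.07 dB.

61.1 dB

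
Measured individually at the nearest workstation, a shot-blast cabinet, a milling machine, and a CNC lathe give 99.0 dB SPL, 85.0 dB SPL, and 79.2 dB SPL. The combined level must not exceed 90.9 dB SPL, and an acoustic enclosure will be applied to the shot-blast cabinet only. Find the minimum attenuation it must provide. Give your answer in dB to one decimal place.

9.8 dB

The untreated sources together contribute 10^(85.0/10) + 10^(79.2/10) = 3.994e+08, i.e. 86.01 dB SPL.
The limit corresponds to 10^(90.9/10) = 1.230e+09; subtracting the fixed part leaves 8.309e+08 for the shot-blast cabinet, i.e. 89.20 dB SPL.
Required insertion loss = 99.0 − 89.20 = 9.80 dB.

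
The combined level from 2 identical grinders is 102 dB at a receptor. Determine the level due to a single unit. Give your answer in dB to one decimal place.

2 equal contributions raise the level by 10·log₁₀ 2 = 3.010 dB, so each unit alone gives 102 − 3.010.

99.0 dB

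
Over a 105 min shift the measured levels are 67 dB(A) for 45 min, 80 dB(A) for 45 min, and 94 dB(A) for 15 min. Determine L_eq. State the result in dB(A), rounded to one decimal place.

86.1 dB(A)

Weight each interval's intensity by its duration and average over T = 105 min:
Σ tᵢ·10^(Lᵢ/10) = 45·10^(67/10) + 45·10^(80/10) + 15·10^(94/10) = 4.240e+10.
L_eq = 10·log₁₀(4.240e+10/105) = 86.06 dB(A).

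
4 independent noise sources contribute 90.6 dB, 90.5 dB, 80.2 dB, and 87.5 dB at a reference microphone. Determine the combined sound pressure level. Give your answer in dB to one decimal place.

Incoherent sources combine by intensity addition: L_total = 10·log₁₀(Σ 10^(L_i/10)).
Σ 10^(L/10) = 10^(90.6/10) + 10^(90.5/10) + 10^(80.2/10) + 10^(87.5/10) = 2.937e+09.
L_total = 10·log₁₀(2.937e+09) = 94.68 dB.

94.7 dB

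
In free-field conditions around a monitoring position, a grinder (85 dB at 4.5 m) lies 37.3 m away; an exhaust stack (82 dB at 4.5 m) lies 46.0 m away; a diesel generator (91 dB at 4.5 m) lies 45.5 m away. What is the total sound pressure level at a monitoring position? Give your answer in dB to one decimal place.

Apply inverse-square spreading to bring every level to the receiver, then sum 10^(L/10).
grinder: 85 − 20·log₁₀(37.3/4.5) = 85 − 18.37 = 66.63 dB.
exhaust stack: 82 − 20·log₁₀(46.0/4.5) = 82 − 20.19 = 61.81 dB.
diesel generator: 91 − 20·log₁₀(45.5/4.5) = 91 − 20.10 = 70.90 dB.
Σ 10^(L/10) = 1.843e+07 → L_total = 10·log₁₀(1.843e+07) = 72.66 dB.

72.7 dB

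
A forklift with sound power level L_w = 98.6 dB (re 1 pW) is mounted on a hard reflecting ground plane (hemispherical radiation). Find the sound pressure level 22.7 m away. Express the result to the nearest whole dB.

Free-field hemispherical radiation: L_p = L_w − 10·log₁₀(2π·r²), r = 22.7 m.
2π·r² = 3238 m², 10·log₁₀ of that is 35.102 dB.
L_p = 98.6 − 35.102 = 63.50 dB.

63 dB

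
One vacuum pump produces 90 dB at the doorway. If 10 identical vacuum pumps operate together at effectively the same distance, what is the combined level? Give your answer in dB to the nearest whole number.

100 dB

L_total = L₁ + 10·log₁₀ N for N identical incoherent sources.
L_total = 90 + 10·log₁₀(10) = 90 + 10.000 = 100.00 dB.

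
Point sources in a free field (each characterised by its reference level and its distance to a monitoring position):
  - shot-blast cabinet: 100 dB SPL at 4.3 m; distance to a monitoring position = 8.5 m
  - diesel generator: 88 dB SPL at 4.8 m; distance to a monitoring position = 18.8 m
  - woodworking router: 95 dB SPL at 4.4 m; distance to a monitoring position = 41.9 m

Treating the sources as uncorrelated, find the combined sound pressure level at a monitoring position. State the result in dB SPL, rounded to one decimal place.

Propagate each source to the receiver with L = L_ref − 20·log₁₀(r/r_ref), then add intensities.
shot-blast cabinet: 100 − 20·log₁₀(8.5/4.3) = 100 − 5.92 = 94.08 dB SPL.
diesel generator: 88 − 20·log₁₀(18.8/4.8) = 88 − 11.86 = 76.14 dB SPL.
woodworking router: 95 − 20·log₁₀(41.9/4.4) = 95 − 19.58 = 75.42 dB SPL.
Σ 10^(L/10) = 2.635e+09 → L_total = 10·log₁₀(2.635e+09) = 94.21 dB SPL.

94.2 dB SPL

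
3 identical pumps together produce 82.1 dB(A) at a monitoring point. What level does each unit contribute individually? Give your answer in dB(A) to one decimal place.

77.3 dB(A)

For N identical incoherent sources L_total = L₁ + 10·log₁₀ N, so L₁ = 82.1 − 10·log₁₀(3) = 82.1 − 4.771.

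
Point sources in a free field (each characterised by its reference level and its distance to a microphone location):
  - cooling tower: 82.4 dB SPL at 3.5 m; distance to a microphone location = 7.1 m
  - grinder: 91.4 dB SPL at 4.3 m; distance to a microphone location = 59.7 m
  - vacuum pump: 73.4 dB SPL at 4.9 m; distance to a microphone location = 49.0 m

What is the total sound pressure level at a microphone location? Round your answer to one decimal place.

77.0 dB SPL

First find each source's level at the receiver (point-source: −20·log₁₀(r/r_ref)), then combine on an intensity basis.
cooling tower: 82.4 − 20·log₁₀(7.1/3.5) = 82.4 − 6.14 = 76.26 dB SPL.
grinder: 91.4 − 20·log₁₀(59.7/4.3) = 91.4 − 22.85 = 68.55 dB SPL.
vacuum pump: 73.4 − 20·log₁₀(49.0/4.9) = 73.4 − 20.00 = 53.40 dB SPL.
Σ 10^(L/10) = 4.961e+07 → L_total = 10·log₁₀(4.961e+07) = 76.96 dB SPL.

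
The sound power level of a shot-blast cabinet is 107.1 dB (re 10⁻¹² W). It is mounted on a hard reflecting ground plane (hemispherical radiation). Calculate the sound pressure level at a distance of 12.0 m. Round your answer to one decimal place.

77.5 dB

L_p = L_w − 10·log₁₀(2π·r²) with r = 12.0 m.
2π·r² = 904.8 m², 10·log₁₀ of that is 29.565 dB.
L_p = 107.1 − 29.565 = 77.53 dB.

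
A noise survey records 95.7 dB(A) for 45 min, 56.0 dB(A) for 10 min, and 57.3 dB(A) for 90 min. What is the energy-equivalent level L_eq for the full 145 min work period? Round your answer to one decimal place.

90.6 dB(A)

Weight each interval's intensity by its duration and average over T = 145 min:
Σ tᵢ·10^(Lᵢ/10) = 45·10^(95.7/10) + 10·10^(56.0/10) + 90·10^(57.3/10) = 1.672e+11.
L_eq = 10·log₁₀(1.672e+11/145) = 90.62 dB(A).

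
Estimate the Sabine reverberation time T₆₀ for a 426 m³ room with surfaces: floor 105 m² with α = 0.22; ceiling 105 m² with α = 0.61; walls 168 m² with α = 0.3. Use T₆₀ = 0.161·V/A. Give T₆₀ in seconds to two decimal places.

0.50 s

Summing Sᵢαᵢ: 105·0.22 + 105·0.61 + 168·0.3 = 137.55 m².
T₆₀ = 0.161 × 426 / 137.55 = 0.499 s.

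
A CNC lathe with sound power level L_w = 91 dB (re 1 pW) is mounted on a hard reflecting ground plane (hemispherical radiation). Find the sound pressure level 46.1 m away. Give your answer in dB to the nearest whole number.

The power spreads over a hemisphere of area 2π·r², so L_p = L_w − 10·log₁₀(2π·r²).
2π·r² = 1.335e+04 m², 10·log₁₀ of that is 41.256 dB.
L_p = 91 − 41.256 = 49.74 dB.

50 dB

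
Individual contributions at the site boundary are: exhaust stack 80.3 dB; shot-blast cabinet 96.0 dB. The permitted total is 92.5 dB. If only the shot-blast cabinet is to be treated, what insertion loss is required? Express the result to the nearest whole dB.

The untreated sources together contribute 10^(80.3/10) = 1.072e+08, i.e. 80.30 dB.
The limit corresponds to 10^(92.5/10) = 1.778e+09; subtracting the fixed part leaves 1.671e+09 for the shot-blast cabinet, i.e. 92.23 dB.
So the shot-blast cabinet must be reduced from 96.0 to 92.23 dB: IL = 3.77 dB.

4 dB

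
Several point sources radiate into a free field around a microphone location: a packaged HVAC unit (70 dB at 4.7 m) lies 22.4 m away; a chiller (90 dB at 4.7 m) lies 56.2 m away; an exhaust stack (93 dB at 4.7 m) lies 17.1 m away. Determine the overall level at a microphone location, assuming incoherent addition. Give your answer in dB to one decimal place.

82.0 dB

Propagate each source to the receiver with L = L_ref − 20·log₁₀(r/r_ref), then add intensities.
packaged HVAC unit: 70 − 20·log₁₀(22.4/4.7) = 70 − 13.56 = 56.44 dB.
chiller: 90 − 20·log₁₀(56.2/4.7) = 90 − 21.55 = 68.45 dB.
exhaust stack: 93 − 20·log₁₀(17.1/4.7) = 93 − 11.22 = 81.78 dB.
Σ 10^(L/10) = 1.582e+08 → L_total = 10·log₁₀(1.582e+08) = 81.99 dB.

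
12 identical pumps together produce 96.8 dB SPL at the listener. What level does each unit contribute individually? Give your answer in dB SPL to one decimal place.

86.0 dB SPL

For N identical incoherent sources L_total = L₁ + 10·log₁₀ N, so L₁ = 96.8 − 10·log₁₀(12) = 96.8 − 10.792.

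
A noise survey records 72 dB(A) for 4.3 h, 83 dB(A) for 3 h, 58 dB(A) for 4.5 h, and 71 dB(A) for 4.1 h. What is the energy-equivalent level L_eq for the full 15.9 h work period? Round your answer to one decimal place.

76.6 dB(A)

The energy average is taken in the linear domain: L_eq = 10·log₁₀[(Σ tᵢ·10^(Lᵢ/10))/T], T = 15.9 h.
Σ tᵢ·10^(Lᵢ/10) = 4.3·10^(72/10) + 3·10^(83/10) + 4.5·10^(58/10) + 4.1·10^(71/10) = 7.212e+08.
L_eq = 10·log₁₀(7.212e+08/15.9) = 76.57 dB(A).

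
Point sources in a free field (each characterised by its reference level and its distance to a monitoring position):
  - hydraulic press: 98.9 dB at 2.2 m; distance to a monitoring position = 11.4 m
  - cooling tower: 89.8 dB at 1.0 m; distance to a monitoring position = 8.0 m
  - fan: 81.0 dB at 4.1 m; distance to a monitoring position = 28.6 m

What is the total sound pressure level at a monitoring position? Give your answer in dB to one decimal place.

Apply inverse-square spreading to bring every level to the receiver, then sum 10^(L/10).
hydraulic press: 98.9 − 20·log₁₀(11.4/2.2) = 98.9 − 14.29 = 84.61 dB.
cooling tower: 89.8 − 20·log₁₀(8.0/1.0) = 89.8 − 18.06 = 71.74 dB.
fan: 81.0 − 20·log₁₀(28.6/4.1) = 81.0 − 16.87 = 64.13 dB.
Σ 10^(L/10) = 3.066e+08 → L_total = 10·log₁₀(3.066e+08) = 84.87 dB.

84.9 dB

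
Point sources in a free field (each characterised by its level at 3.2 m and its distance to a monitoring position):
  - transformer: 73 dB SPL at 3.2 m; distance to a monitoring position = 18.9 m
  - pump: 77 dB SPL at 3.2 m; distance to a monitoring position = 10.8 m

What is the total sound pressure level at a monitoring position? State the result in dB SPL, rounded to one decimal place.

67.0 dB SPL

First find each source's level at the receiver (point-source: −20·log₁₀(r/r_ref)), then combine on an intensity basis.
transformer: 73 − 20·log₁₀(18.9/3.2) = 73 − 15.43 = 57.57 dB SPL.
pump: 77 − 20·log₁₀(10.8/3.2) = 77 − 10.57 = 66.43 dB SPL.
Σ 10^(L/10) = 4.972e+06 → L_total = 10·log₁₀(4.972e+06) = 66.97 dB SPL.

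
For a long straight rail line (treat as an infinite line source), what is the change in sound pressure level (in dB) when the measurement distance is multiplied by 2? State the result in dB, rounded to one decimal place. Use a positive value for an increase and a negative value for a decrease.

-3.0 dB

Line-source spreading: ΔL = −10·log₁₀(r₂/r₁).
ΔL = −10·log₁₀(2) = -3.01 dB.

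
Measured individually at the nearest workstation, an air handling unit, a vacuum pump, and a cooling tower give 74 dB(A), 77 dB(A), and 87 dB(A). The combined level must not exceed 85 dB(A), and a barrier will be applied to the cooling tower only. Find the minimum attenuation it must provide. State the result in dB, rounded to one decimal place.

Everything except the cooling tower sums to 10^(74/10) + 10^(77/10) = 7.524e+07 in linear terms, 78.76 dB(A).
The limit corresponds to 10^(85/10) = 3.162e+08; subtracting the fixed part leaves 2.410e+08 for the cooling tower, i.e. 83.82 dB(A).
Required insertion loss = 87 − 83.82 = 3.18 dB.

3.2 dB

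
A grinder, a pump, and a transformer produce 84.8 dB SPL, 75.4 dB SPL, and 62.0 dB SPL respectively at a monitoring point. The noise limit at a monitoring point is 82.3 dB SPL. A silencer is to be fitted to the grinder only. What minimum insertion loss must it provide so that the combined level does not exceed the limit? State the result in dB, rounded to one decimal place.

3.5 dB

Everything except the grinder sums to 10^(75.4/10) + 10^(62.0/10) = 3.626e+07 in linear terms, 75.59 dB SPL.
To meet 82.3 dB SPL overall, the treated grinder may contribute at most 10^(82.3/10) − 3.626e+07 = 1.336e+08, i.e. 81.26 dB SPL.
So the grinder must be reduced from 84.8 to 81.26 dB SPL: IL = 3.54 dB.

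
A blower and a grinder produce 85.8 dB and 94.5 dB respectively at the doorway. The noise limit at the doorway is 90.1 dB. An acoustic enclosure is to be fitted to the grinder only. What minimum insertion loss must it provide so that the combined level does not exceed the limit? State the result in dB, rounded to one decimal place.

Fixed contribution from the other source: Σ 10^(L/10) = 10^(85.8/10) = 3.802e+08 (85.80 dB).
To meet 90.1 dB overall, the treated grinder may contribute at most 10^(90.1/10) − 3.802e+08 = 6.431e+08, i.e. 88.08 dB.
Required insertion loss = 94.5 − 88.08 = 6.42 dB.

6.4 dB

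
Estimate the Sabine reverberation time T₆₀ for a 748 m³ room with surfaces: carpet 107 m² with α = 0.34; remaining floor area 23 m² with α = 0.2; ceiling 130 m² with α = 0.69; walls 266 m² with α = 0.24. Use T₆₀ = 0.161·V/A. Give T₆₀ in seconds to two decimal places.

A = Σ Sᵢαᵢ = 107·0.34 + 23·0.2 + 130·0.69 + 266·0.24 = 194.52 m².
T₆₀ = 0.161·V/A = 0.161·748/194.52 = 0.619 s.

0.62 s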